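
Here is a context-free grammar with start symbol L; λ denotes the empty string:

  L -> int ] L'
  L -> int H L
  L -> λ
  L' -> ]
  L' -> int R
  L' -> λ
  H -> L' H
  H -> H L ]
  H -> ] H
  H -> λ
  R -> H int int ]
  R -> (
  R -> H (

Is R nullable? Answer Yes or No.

Nullable nonterminals: H, L, L'.
No production of R has an RHS whose symbols are all nullable, so R is not nullable.

No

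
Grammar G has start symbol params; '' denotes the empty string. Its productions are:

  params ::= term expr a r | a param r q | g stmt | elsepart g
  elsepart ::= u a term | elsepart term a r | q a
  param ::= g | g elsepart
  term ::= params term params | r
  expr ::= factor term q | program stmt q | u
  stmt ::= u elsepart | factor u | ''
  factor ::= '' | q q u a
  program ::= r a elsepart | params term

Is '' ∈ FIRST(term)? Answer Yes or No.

No

Nullable nonterminals: factor, stmt.
No production of term has an RHS whose symbols are all nullable, so term is not nullable.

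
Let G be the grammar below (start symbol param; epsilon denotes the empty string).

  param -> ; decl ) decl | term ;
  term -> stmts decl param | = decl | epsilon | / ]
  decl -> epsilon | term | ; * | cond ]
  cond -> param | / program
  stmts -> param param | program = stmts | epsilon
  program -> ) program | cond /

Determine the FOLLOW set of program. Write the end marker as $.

{ /, =, ] }

In cond -> / program: program is at the end, add FOLLOW(cond) = { /, ] }.
In stmts -> program = stmts: add FIRST(= stmts) = { = }.
In program -> ) program: program is at the end, add FOLLOW(program) = { /, =, ] }.
Union: FOLLOW(program) = { /, =, ] }.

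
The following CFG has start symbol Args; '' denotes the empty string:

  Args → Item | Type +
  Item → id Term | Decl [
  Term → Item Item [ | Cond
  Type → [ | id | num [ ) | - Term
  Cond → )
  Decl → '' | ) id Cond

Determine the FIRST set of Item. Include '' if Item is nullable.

Item → id Term contributes {id}.
From Item → Decl [: Decl nullable, take FIRST(Decl) ∪ {[} = { ), [ }.
Union: FIRST(Item) = { ), [, id }.

{ ), [, id }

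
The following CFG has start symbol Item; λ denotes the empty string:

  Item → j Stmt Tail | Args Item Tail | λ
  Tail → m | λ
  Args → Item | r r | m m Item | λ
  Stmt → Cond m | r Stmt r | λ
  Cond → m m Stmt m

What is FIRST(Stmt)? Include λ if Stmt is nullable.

From Stmt → Cond m: add FIRST(Cond) = { m }.
Stmt → r Stmt r contributes {r}.
Stmt → λ contributes λ.
Union: FIRST(Stmt) = { m, r, λ }.

{ m, r, λ }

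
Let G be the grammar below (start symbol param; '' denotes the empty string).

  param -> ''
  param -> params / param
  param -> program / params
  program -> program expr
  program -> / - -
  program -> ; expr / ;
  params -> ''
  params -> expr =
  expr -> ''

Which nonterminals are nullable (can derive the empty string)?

Directly nullable (have an ''-production): param, params, expr.
No other nonterminal has a production whose RHS symbols are all nullable.

{ expr, param, params }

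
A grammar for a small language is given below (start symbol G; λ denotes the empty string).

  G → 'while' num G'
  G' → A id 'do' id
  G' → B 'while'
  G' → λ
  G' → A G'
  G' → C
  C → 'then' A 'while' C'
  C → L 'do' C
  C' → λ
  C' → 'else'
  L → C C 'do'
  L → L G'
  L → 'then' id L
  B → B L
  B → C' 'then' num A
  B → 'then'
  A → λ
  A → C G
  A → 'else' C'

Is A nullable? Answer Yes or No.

Yes

A has an λ-production, so A ⇒ λ.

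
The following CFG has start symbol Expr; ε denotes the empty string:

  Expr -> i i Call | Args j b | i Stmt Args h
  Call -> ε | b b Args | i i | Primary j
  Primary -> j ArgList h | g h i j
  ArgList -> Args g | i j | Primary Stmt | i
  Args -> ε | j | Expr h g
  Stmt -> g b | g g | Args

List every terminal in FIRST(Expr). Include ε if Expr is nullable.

Expr -> i i Call contributes {i}.
From Expr -> Args j b: Args nullable, take FIRST(Args) ∪ {j} = { i, j }.
Expr -> i Stmt Args h contributes {i}.
Union: FIRST(Expr) = { i, j }.

{ i, j }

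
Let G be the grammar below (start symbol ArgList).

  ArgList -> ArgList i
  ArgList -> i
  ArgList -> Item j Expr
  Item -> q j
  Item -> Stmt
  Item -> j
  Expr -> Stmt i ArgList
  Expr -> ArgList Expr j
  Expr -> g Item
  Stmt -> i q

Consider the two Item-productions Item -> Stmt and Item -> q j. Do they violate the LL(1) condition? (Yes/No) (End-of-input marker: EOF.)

No

FIRST(Stmt) = { i } and FIRST(q j) = { q }.
The FIRST sets are disjoint and neither alternative is nullable — no conflict.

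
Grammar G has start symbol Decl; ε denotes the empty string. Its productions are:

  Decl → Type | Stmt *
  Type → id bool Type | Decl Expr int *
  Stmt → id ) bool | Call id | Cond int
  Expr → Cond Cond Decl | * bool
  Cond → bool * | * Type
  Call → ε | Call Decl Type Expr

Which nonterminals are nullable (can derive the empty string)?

Directly nullable (have an ε-production): Call.
No other nonterminal has a production whose RHS symbols are all nullable.

{ Call }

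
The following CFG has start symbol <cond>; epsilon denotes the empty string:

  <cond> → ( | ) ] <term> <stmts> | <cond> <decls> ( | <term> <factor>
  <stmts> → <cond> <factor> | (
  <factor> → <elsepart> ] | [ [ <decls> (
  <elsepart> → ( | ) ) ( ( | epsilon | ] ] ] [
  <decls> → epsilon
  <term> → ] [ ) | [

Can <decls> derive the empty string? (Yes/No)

<decls> has an epsilon-production, so <decls> ⇒ epsilon.

Yes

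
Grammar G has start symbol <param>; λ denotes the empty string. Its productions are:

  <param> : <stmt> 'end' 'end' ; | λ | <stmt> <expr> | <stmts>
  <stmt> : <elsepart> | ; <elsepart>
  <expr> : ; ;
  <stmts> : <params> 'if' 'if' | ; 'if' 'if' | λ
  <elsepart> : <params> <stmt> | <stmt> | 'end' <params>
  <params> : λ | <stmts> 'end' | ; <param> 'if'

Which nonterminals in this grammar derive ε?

{ <param>, <params>, <stmts> }

Directly nullable (have an λ-production): <param>, <stmts>, <params>.
No other nonterminal has a production whose RHS symbols are all nullable.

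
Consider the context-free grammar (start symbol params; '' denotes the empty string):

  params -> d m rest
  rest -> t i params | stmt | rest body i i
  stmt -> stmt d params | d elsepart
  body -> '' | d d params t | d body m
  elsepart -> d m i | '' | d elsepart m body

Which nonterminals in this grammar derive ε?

Directly nullable (have an ''-production): body, elsepart.
No other nonterminal has a production whose RHS symbols are all nullable.

{ body, elsepart }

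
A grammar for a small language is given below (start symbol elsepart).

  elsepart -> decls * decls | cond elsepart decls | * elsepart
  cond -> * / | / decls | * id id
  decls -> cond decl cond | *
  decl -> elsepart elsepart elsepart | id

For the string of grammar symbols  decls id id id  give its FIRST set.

{ *, / }

Add FIRST(decls) = { *, / }; decls is not nullable, stop.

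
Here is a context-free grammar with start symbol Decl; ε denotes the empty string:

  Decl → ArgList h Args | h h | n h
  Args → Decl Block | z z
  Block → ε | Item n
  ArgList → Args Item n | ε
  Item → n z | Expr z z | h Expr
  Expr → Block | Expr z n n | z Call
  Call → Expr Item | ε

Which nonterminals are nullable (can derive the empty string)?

{ ArgList, Block, Call, Expr }

Directly nullable (have an ε-production): Block, ArgList, Call.
Expr → Block with every symbol nullable, so Expr is nullable.
No other nonterminal has a production whose RHS symbols are all nullable.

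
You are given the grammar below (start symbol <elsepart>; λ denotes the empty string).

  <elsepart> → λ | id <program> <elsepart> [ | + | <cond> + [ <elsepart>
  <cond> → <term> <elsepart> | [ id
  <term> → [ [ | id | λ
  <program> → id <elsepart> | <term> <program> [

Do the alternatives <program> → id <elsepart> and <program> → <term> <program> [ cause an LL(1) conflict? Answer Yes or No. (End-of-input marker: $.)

FIRST(id <elsepart>) = { id } and FIRST(<term> <program> [) = { [, id }.
Both contain id, so the two alternatives are not disjoint — LL(1) conflict.

Yes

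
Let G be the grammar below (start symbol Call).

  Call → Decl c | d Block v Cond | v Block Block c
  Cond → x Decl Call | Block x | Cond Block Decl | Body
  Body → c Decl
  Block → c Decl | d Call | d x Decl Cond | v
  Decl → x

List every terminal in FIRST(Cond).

{ c, d, v, x }

Cond → x Decl Call contributes {x}.
From Cond → Block x: add FIRST(Block) = { c, d, v }.
From Cond → Cond Block Decl: add FIRST(Cond) = { c, d, v, x }.
From Cond → Body: add FIRST(Body) = { c }.
Union: FIRST(Cond) = { c, d, v, x }.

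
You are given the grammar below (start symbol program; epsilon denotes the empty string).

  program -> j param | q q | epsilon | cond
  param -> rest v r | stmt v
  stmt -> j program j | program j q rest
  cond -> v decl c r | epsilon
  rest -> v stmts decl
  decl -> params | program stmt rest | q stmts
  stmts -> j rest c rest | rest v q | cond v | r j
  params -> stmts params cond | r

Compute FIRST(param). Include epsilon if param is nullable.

From param -> rest v r: add FIRST(rest) = { v }.
From param -> stmt v: add FIRST(stmt) = { j, q, v }.
Union: FIRST(param) = { j, q, v }.

{ j, q, v }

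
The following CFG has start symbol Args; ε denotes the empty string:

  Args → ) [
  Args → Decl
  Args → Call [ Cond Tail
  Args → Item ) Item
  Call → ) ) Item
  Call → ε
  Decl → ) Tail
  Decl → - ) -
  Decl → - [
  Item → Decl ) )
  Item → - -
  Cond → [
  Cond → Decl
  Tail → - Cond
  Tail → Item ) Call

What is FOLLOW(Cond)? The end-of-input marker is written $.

In Args → Call [ Cond Tail: add FIRST(Tail) = { ), - }.
In Tail → - Cond: Cond is at the end, add FOLLOW(Tail) = { $, ), - }.
Union: FOLLOW(Cond) = { $, ), - }.

{ $, ), - }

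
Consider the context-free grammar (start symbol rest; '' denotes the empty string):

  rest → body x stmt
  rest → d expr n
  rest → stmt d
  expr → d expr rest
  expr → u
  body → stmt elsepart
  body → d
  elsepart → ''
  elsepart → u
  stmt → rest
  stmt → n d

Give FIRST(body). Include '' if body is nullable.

{ d, n }

From body → stmt elsepart: add FIRST(stmt) = { d, n }.
body → d contributes {d}.
Union: FIRST(body) = { d, n }.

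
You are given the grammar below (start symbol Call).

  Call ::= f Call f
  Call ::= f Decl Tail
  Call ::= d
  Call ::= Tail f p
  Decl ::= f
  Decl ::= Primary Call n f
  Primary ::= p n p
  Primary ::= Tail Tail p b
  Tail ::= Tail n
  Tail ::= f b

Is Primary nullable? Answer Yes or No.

No nonterminal in this grammar is nullable.
No production of Primary has an RHS whose symbols are all nullable, so Primary is not nullable.

No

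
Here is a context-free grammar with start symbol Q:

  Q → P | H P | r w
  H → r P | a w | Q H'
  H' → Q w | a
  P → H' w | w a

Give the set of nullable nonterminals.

{ } (none)

No nonterminal has an empty production or an RHS whose symbols are all nullable.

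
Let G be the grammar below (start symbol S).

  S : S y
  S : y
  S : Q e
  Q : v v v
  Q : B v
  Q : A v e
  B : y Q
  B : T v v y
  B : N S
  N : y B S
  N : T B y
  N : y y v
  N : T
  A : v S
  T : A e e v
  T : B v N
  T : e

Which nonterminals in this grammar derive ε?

No nonterminal has an empty production or an RHS whose symbols are all nullable.

{ } (none)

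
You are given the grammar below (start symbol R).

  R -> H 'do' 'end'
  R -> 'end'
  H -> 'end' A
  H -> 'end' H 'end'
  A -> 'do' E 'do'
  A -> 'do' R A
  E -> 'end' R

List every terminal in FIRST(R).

{ 'end' }

From R -> H 'do' 'end': add FIRST(H) = { 'end' }.
R -> 'end' contributes {'end'}.
Union: FIRST(R) = { 'end' }.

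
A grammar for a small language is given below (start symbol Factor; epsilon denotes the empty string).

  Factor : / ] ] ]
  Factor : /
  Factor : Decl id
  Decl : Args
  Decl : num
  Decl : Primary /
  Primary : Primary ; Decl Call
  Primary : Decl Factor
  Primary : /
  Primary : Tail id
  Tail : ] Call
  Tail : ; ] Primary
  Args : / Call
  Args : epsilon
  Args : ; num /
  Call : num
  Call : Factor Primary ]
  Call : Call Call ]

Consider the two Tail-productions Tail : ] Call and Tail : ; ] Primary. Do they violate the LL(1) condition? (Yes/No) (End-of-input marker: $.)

No

FIRST(] Call) = { ] } and FIRST(; ] Primary) = { ; }.
The FIRST sets are disjoint and neither alternative is nullable — no conflict.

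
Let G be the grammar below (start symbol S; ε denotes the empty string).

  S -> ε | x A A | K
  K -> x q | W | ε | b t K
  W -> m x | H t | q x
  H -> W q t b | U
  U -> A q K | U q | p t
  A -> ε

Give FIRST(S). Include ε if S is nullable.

S -> ε contributes ε.
S -> x A A contributes {x}.
From S -> K: add FIRST(K) = { b, m, p, q, x, ε } (including ε since K is nullable).
Union: FIRST(S) = { b, m, p, q, x, ε }.

{ b, m, p, q, x, ε }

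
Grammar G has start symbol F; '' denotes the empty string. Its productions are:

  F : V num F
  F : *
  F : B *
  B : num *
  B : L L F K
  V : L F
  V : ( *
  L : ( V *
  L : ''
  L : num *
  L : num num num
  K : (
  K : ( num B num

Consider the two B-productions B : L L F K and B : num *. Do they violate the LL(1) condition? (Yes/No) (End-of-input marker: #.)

FIRST(L L F K) = { (, *, num } and FIRST(num *) = { num }.
Both contain num, so the two alternatives are not disjoint — LL(1) conflict.

Yes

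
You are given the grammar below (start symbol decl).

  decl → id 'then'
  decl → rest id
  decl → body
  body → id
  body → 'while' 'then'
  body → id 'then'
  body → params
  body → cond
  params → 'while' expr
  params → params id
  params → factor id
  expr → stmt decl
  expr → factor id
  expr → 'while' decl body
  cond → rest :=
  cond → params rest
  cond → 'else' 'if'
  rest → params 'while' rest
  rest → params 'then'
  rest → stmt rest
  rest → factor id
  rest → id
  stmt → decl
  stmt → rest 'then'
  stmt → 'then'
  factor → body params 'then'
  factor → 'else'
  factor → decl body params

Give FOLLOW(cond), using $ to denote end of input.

In body → cond: cond is at the end, add FOLLOW(body) = { $, 'else', 'then', 'while', id }.
Union: FOLLOW(cond) = { $, 'else', 'then', 'while', id }.

{ $, 'else', 'then', 'while', id }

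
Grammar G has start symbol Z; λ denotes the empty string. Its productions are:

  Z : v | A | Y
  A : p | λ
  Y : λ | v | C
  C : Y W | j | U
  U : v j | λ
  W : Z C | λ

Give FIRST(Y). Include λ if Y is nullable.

{ j, p, v, λ }

Y : λ contributes λ.
Y : v contributes {v}.
From Y : C: add FIRST(C) = { j, p, v, λ } (including λ since C is nullable).
Union: FIRST(Y) = { j, p, v, λ }.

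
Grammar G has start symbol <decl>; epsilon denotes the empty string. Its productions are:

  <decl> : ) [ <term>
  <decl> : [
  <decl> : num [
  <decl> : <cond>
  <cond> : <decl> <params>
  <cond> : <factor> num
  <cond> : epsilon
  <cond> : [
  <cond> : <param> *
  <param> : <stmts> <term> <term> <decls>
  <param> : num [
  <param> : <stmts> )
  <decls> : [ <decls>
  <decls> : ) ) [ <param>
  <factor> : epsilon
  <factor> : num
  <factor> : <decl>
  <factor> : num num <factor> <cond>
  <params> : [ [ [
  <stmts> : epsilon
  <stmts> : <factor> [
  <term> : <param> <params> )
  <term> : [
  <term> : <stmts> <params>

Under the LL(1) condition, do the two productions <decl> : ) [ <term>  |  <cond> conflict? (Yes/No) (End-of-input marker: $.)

FIRST() [ <term>) = { ) } and FIRST(<cond>) = { ), [, num, epsilon }.
Both contain ), so the two alternatives are not disjoint — LL(1) conflict.

Yes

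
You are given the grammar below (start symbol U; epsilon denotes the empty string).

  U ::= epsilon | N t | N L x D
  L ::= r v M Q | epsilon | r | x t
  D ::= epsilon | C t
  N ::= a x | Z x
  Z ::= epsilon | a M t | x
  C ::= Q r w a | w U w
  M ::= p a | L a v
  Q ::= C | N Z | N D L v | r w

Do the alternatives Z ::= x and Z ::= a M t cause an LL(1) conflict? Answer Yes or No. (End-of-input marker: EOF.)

No

FIRST(x) = { x } and FIRST(a M t) = { a }.
The FIRST sets are disjoint and neither alternative is nullable — no conflict.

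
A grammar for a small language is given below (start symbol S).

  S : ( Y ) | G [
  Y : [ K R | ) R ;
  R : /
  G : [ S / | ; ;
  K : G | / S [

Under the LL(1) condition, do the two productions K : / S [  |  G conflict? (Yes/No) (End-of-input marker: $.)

No

FIRST(/ S [) = { / } and FIRST(G) = { ;, [ }.
The FIRST sets are disjoint and neither alternative is nullable — no conflict.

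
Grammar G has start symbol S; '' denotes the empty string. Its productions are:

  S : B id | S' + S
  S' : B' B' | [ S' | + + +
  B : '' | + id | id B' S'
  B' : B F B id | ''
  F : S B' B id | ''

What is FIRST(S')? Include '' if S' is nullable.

{ +, [, id, '' }

From S' : B' B': B', B' nullable, take FIRST(B') ∪ FIRST(B') = { +, [, id }; also '' since the whole RHS is nullable.
S' : [ S' contributes {[}.
S' : + + + contributes {+}.
Union: FIRST(S') = { +, [, id, '' }.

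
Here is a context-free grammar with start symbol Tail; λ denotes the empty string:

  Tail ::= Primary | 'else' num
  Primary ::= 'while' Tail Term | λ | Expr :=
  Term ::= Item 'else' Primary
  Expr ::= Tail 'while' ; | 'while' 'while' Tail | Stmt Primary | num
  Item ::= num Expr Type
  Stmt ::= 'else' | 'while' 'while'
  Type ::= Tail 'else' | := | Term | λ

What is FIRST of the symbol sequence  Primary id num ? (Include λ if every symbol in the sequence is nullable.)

Add FIRST(Primary)\{λ} = { 'else', 'while', num }; Primary is nullable, continue.
id is a terminal; add {id} and stop.

{ 'else', 'while', id, num }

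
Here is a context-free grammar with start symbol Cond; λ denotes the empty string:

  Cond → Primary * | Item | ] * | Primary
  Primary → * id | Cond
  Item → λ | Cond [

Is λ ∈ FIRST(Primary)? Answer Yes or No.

Primary → Cond and each of Cond is nullable, so Primary ⇒* λ.

Yes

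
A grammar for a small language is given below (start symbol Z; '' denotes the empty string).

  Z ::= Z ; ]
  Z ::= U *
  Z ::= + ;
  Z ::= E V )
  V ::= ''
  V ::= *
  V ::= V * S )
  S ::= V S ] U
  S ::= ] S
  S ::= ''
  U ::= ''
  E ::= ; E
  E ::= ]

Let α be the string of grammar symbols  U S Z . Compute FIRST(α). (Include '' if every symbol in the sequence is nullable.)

{ *, +, ;, ] }

Add FIRST(U)\{''} = {  }; U is nullable, continue.
Add FIRST(S)\{''} = { *, ] }; S is nullable, continue.
Add FIRST(Z) = { *, +, ;, ] }; Z is not nullable, stop.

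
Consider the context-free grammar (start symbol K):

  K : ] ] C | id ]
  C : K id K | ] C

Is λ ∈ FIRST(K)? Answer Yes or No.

No nonterminal in this grammar is nullable.
No production of K has an RHS whose symbols are all nullable, so K is not nullable.

No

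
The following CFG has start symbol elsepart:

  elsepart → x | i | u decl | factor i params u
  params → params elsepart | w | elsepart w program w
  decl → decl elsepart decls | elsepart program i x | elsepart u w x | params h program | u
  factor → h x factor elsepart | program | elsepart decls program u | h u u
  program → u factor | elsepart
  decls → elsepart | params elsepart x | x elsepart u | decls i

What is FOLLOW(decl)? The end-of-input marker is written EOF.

{ EOF, h, i, u, w, x }

In elsepart → u decl: decl is at the end, add FOLLOW(elsepart) = { EOF, h, i, u, w, x }.
In decl → decl elsepart decls: add FIRST(elsepart decls) = { h, i, u, x }.
Union: FOLLOW(decl) = { EOF, h, i, u, w, x }.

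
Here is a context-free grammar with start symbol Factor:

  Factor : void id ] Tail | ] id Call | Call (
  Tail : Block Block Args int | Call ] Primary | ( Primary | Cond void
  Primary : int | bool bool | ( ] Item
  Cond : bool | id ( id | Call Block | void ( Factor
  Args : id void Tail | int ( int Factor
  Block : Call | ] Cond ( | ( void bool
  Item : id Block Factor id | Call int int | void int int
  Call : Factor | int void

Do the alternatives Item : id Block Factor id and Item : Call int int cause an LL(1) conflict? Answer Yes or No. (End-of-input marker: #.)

No

FIRST(id Block Factor id) = { id } and FIRST(Call int int) = { ], int, void }.
The FIRST sets are disjoint and neither alternative is nullable — no conflict.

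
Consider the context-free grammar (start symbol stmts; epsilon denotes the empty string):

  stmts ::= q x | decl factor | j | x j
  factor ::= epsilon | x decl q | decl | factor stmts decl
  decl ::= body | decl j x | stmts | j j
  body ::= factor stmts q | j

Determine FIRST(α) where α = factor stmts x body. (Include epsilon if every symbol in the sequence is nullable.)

{ j, q, x }

Add FIRST(factor)\{epsilon} = { j, q, x }; factor is nullable, continue.
Add FIRST(stmts) = { j, q, x }; stmts is not nullable, stop.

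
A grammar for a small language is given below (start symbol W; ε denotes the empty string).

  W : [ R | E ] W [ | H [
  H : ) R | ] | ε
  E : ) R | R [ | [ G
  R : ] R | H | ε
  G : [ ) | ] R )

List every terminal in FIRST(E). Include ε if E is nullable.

E : ) R contributes {)}.
From E : R [: R nullable, take FIRST(R) ∪ {[} = { ), [, ] }.
E : [ G contributes {[}.
Union: FIRST(E) = { ), [, ] }.

{ ), [, ] }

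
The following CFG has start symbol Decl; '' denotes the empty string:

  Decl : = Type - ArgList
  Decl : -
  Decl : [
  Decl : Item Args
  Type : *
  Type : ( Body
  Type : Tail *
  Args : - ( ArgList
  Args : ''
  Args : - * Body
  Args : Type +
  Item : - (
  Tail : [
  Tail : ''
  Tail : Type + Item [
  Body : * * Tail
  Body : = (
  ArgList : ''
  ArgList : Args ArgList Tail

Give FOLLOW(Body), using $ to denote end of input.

{ $, (, *, +, -, [ }

In Type : ( Body: Body is at the end, add FOLLOW(Type) = { +, - }.
In Args : - * Body: Body is at the end, add FOLLOW(Args) = { $, (, *, -, [ }.
Union: FOLLOW(Body) = { $, (, *, +, -, [ }.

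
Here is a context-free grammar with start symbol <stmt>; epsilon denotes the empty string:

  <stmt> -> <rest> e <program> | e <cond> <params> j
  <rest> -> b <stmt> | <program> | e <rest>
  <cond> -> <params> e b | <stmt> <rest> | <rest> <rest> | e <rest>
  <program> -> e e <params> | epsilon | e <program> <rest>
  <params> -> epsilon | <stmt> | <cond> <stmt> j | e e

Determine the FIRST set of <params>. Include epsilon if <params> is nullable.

{ b, e, epsilon }

<params> -> epsilon contributes epsilon.
From <params> -> <stmt>: add FIRST(<stmt>) = { b, e }.
From <params> -> <cond> <stmt> j: <cond> nullable, take FIRST(<cond>) ∪ FIRST(<stmt>) = { b, e }.
<params> -> e e contributes {e}.
Union: FIRST(<params>) = { b, e, epsilon }.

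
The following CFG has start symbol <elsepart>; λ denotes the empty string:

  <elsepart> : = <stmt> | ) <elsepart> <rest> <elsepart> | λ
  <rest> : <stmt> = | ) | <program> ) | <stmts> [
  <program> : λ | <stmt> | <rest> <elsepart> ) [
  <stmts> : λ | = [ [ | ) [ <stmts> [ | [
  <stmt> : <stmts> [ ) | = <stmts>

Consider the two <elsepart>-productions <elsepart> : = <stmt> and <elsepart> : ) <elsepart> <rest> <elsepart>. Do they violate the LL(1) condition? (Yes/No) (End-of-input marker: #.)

FIRST(= <stmt>) = { = } and FIRST() <elsepart> <rest> <elsepart>) = { ) }.
The FIRST sets are disjoint and neither alternative is nullable — no conflict.

No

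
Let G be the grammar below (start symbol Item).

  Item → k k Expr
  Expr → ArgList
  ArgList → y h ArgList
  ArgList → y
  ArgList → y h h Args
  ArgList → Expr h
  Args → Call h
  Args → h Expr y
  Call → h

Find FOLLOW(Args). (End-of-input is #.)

{ #, h, y }

In ArgList → y h h Args: Args is at the end, add FOLLOW(ArgList) = { #, h, y }.
Union: FOLLOW(Args) = { #, h, y }.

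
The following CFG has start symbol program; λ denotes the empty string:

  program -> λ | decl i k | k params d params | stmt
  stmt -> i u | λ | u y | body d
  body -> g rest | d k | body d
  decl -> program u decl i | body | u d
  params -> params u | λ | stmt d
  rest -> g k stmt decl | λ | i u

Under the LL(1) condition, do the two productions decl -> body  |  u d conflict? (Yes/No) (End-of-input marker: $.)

FIRST(body) = { d, g } and FIRST(u d) = { u }.
The FIRST sets are disjoint and neither alternative is nullable — no conflict.

No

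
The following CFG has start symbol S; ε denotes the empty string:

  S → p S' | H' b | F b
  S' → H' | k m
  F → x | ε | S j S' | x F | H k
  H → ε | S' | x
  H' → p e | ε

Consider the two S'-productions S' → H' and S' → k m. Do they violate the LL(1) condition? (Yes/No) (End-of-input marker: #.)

FIRST(H') = { p, ε } and FIRST(k m) = { k }.
The first alternative is nullable and FOLLOW(S') = { #, b, j, k } shares k with FIRST of the second — conflict.

Yes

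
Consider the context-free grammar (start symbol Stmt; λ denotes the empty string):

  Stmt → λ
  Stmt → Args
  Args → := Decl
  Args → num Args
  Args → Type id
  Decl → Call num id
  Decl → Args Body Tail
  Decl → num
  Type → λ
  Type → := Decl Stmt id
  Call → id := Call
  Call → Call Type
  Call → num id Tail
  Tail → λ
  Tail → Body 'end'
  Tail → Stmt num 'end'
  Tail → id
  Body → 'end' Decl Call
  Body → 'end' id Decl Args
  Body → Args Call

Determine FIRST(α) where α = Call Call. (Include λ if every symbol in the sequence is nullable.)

{ id, num }

Add FIRST(Call) = { id, num }; Call is not nullable, stop.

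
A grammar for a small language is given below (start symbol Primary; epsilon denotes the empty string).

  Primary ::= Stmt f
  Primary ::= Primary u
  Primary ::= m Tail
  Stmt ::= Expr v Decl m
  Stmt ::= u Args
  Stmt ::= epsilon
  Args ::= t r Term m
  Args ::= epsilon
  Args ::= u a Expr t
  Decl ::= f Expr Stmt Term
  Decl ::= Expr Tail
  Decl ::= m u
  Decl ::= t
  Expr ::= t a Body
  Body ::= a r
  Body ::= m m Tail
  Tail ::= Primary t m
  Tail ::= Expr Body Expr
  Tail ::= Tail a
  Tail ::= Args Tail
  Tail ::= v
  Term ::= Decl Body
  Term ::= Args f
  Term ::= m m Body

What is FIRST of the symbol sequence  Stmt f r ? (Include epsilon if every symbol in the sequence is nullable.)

{ f, t, u }

Add FIRST(Stmt)\{epsilon} = { t, u }; Stmt is nullable, continue.
f is a terminal; add {f} and stop.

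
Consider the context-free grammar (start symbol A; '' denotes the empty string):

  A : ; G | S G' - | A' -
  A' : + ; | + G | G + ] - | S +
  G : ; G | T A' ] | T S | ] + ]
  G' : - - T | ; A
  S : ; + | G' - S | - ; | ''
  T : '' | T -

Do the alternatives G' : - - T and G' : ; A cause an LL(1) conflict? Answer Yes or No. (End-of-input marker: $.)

No

FIRST(- - T) = { - } and FIRST(; A) = { ; }.
The FIRST sets are disjoint and neither alternative is nullable — no conflict.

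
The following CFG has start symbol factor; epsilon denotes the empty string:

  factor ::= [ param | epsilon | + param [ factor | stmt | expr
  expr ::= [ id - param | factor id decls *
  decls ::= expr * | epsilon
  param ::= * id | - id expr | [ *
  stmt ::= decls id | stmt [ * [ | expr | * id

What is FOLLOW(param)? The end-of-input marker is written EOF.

{ EOF, *, [, id }

In factor ::= [ param: param is at the end, add FOLLOW(factor) = { EOF, id }.
In factor ::= + param [ factor: add FIRST([ factor) = { [ }.
In expr ::= [ id - param: param is at the end, add FOLLOW(expr) = { EOF, *, [, id }.
Union: FOLLOW(param) = { EOF, *, [, id }.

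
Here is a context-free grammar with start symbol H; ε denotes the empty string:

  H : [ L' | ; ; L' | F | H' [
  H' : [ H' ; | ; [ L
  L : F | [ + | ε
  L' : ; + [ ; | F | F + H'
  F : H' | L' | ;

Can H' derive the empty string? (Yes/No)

Nullable nonterminals: L.
No production of H' has an RHS whose symbols are all nullable, so H' is not nullable.

No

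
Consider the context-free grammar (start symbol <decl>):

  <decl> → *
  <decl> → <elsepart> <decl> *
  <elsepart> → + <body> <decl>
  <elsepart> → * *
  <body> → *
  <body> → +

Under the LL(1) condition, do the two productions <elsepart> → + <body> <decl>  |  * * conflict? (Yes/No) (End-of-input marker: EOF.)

FIRST(+ <body> <decl>) = { + } and FIRST(* *) = { * }.
The FIRST sets are disjoint and neither alternative is nullable — no conflict.

No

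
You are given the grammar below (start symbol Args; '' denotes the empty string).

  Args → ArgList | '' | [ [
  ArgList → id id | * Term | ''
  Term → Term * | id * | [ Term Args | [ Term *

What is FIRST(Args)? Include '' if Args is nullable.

From Args → ArgList: add FIRST(ArgList) = { *, id, '' } (including '' since ArgList is nullable).
Args → '' contributes ''.
Args → [ [ contributes {[}.
Union: FIRST(Args) = { *, [, id, '' }.

{ *, [, id, '' }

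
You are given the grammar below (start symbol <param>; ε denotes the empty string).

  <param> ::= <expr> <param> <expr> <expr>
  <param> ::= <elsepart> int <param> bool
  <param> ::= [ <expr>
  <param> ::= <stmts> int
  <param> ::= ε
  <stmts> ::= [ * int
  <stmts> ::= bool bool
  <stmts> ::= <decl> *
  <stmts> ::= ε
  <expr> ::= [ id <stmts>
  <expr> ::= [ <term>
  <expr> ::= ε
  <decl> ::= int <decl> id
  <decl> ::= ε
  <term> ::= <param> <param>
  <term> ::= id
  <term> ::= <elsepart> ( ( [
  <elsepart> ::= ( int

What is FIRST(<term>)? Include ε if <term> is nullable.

From <term> ::= <param> <param>: <param>, <param> nullable, take FIRST(<param>) ∪ FIRST(<param>) = { (, *, [, bool, int }; also ε since the whole RHS is nullable.
<term> ::= id contributes {id}.
From <term> ::= <elsepart> ( ( [: add FIRST(<elsepart>) = { ( }.
Union: FIRST(<term>) = { (, *, [, bool, id, int, ε }.

{ (, *, [, bool, id, int, ε }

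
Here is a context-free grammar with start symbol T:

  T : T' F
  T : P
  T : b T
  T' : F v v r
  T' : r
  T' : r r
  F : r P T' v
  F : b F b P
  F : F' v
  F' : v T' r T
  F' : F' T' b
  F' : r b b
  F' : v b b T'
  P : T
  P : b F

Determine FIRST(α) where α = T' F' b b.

{ b, r, v }

Add FIRST(T') = { b, r, v }; T' is not nullable, stop.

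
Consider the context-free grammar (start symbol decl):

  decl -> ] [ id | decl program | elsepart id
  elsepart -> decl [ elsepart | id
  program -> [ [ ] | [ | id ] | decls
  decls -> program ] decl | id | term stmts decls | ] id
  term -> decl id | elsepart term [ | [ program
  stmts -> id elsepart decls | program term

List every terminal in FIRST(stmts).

{ [, ], id }

stmts -> id elsepart decls contributes {id}.
From stmts -> program term: add FIRST(program) = { [, ], id }.
Union: FIRST(stmts) = { [, ], id }.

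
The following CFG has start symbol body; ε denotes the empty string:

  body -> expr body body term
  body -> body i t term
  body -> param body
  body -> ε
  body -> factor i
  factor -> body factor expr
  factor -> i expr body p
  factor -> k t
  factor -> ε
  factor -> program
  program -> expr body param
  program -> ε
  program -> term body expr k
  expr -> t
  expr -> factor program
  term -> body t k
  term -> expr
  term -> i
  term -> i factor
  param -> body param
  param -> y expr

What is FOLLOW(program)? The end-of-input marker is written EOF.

In factor -> program: program is at the end, add FOLLOW(factor) = { EOF, i, k, p, t, y }.
In expr -> factor program: program is at the end, add FOLLOW(expr) = { EOF, i, k, p, t, y }.
Union: FOLLOW(program) = { EOF, i, k, p, t, y }.

{ EOF, i, k, p, t, y }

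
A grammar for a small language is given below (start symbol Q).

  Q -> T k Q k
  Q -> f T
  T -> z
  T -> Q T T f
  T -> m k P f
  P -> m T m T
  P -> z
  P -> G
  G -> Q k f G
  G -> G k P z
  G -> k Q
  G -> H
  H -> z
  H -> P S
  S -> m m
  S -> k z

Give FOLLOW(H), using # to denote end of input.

{ f, k, m, z }

In G -> H: H is at the end, add FOLLOW(G) = { f, k, m, z }.
Union: FOLLOW(H) = { f, k, m, z }.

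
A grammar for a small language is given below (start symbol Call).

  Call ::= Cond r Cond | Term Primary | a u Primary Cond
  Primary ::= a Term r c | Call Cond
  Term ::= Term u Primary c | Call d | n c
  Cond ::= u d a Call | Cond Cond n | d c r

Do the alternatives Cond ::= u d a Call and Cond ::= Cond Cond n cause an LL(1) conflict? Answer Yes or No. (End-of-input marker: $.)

FIRST(u d a Call) = { u } and FIRST(Cond Cond n) = { d, u }.
Both contain u, so the two alternatives are not disjoint — LL(1) conflict.

Yes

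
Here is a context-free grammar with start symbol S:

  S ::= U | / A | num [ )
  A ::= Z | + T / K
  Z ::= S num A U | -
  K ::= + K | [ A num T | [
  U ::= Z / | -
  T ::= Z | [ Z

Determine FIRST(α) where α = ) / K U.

{ ) }

) is a terminal; add {)} and stop.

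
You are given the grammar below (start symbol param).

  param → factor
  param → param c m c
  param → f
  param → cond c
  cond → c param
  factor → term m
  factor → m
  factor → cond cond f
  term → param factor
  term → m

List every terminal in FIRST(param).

From param → factor: add FIRST(factor) = { c, f, m }.
From param → param c m c: add FIRST(param) = { c, f, m }.
param → f contributes {f}.
From param → cond c: add FIRST(cond) = { c }.
Union: FIRST(param) = { c, f, m }.

{ c, f, m }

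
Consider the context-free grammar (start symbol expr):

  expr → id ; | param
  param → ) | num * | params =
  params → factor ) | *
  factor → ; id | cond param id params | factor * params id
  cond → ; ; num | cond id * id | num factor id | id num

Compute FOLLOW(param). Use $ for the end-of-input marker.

{ $, id }

In expr → param: param is at the end, add FOLLOW(expr) = { $ }.
In factor → cond param id params: add FIRST(id params) = { id }.
Union: FOLLOW(param) = { $, id }.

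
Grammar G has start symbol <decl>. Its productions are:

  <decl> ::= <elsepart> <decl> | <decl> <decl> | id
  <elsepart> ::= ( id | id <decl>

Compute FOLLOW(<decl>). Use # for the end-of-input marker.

{ #, (, id }

<decl> is the start symbol, so # ∈ FOLLOW(<decl>).
In <decl> ::= <elsepart> <decl>: <decl> is at the end, add FOLLOW(<decl>) = { #, (, id }.
In <decl> ::= <decl> <decl>: add FIRST(<decl>) = { (, id }.
In <decl> ::= <decl> <decl>: <decl> is at the end, add FOLLOW(<decl>) = { #, (, id }.
In <elsepart> ::= id <decl>: <decl> is at the end, add FOLLOW(<elsepart>) = { (, id }.
Union: FOLLOW(<decl>) = { #, (, id }.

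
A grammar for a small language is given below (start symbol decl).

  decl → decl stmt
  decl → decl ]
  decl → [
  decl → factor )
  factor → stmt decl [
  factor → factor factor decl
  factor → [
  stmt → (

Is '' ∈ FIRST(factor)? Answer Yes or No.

No nonterminal in this grammar is nullable.
No production of factor has an RHS whose symbols are all nullable, so factor is not nullable.

No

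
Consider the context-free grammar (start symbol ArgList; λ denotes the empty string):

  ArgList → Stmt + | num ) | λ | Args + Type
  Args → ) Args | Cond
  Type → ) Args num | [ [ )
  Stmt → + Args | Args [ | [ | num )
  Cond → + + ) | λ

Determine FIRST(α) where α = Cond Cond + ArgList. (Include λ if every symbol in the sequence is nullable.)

{ + }

Add FIRST(Cond)\{λ} = { + }; Cond is nullable, continue.
Add FIRST(Cond)\{λ} = { + }; Cond is nullable, continue.
+ is a terminal; add {+} and stop.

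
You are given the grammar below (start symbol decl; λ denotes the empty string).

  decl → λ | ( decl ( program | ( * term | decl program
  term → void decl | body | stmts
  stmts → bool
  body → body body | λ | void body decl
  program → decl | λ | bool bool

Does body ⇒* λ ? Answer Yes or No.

Yes

body has an λ-production, so body ⇒ λ.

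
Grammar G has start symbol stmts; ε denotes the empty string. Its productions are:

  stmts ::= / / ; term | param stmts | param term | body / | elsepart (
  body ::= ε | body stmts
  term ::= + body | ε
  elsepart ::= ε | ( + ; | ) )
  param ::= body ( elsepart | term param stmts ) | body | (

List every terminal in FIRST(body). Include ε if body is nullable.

{ (, ), +, /, ε }

body ::= ε contributes ε.
From body ::= body stmts: body, stmts nullable, take FIRST(body) ∪ FIRST(stmts) = { (, ), +, / }; also ε since the whole RHS is nullable.
Union: FIRST(body) = { (, ), +, /, ε }.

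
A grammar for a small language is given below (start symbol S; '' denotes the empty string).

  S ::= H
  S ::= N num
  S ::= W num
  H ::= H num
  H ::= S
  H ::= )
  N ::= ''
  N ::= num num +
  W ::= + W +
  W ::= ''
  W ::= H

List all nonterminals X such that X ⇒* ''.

{ N, W }

Directly nullable (have an ''-production): N, W.
No other nonterminal has a production whose RHS symbols are all nullable.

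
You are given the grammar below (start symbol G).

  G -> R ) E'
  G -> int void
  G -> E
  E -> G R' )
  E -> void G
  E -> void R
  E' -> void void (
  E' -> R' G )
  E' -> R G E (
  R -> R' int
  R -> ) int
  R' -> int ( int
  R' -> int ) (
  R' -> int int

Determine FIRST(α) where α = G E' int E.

Add FIRST(G) = { ), int, void }; G is not nullable, stop.

{ ), int, void }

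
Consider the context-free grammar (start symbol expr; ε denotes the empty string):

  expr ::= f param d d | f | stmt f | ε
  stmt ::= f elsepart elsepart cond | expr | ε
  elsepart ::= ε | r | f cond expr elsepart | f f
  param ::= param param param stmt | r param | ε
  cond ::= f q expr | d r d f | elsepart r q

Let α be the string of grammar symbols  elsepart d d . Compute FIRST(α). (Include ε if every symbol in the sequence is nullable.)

{ d, f, r }

Add FIRST(elsepart)\{ε} = { f, r }; elsepart is nullable, continue.
d is a terminal; add {d} and stop.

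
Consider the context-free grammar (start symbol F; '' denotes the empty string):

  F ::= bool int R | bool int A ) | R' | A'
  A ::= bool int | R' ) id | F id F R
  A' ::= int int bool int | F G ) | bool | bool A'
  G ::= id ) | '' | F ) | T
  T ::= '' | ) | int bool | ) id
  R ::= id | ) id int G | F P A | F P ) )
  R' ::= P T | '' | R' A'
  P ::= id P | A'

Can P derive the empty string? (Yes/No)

No

Nullable nonterminals: F, G, R', T.
No production of P has an RHS whose symbols are all nullable, so P is not nullable.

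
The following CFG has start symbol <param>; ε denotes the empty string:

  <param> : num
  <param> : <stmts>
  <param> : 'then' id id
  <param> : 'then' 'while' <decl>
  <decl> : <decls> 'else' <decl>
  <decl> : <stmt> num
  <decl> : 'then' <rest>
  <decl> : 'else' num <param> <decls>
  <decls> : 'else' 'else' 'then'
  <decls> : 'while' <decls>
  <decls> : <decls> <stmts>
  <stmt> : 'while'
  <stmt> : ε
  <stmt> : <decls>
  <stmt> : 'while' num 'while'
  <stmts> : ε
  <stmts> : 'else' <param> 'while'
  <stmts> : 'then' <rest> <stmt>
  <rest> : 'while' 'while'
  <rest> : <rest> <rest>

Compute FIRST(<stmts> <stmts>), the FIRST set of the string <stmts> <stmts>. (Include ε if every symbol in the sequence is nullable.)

{ 'else', 'then', ε }

Add FIRST(<stmts>)\{ε} = { 'else', 'then' }; <stmts> is nullable, continue.
Add FIRST(<stmts>)\{ε} = { 'else', 'then' }; <stmts> is nullable, continue.
Every symbol is nullable, so include ε.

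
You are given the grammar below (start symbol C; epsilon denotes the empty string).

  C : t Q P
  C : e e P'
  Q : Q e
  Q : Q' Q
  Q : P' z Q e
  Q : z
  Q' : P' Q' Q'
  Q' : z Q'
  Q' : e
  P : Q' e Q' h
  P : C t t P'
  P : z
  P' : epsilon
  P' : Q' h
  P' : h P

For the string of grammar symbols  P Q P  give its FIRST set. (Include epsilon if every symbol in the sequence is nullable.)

Add FIRST(P) = { e, h, t, z }; P is not nullable, stop.

{ e, h, t, z }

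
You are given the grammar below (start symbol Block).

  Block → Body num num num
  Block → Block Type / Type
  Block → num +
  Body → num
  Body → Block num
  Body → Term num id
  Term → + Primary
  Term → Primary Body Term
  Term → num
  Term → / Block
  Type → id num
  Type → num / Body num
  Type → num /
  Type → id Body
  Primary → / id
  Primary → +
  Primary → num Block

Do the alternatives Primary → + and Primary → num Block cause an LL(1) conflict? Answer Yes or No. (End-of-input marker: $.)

FIRST(+) = { + } and FIRST(num Block) = { num }.
The FIRST sets are disjoint and neither alternative is nullable — no conflict.

No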